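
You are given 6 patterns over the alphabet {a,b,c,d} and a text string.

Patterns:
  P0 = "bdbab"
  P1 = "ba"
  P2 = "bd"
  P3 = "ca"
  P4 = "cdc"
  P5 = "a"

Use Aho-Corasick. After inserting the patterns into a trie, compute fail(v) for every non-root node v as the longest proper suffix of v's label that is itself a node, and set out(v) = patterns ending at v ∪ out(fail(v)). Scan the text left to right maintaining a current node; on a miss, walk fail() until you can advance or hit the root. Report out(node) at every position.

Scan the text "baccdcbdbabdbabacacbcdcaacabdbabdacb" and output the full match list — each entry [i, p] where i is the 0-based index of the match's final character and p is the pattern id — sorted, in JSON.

Construct AC machine:
Trie nodes:
  0='ε' goto a→11 b→1 c→7
  1='b' goto a→6 d→2
  2='bd' goto b→3  ←P2
  3='bdb' goto a→4
  4='bdba' goto b→5
  5='bdbab' goto ·  ←P0
  6='ba' goto ·  ←P1
  7='c' goto a→8 d→9
  8='ca' goto ·  ←P3
  9='cd' goto c→10
  10='cdc' goto ·  ←P4
  11='a' goto ·  ←P5

BFS fail/out derivation:
  n1('b'): parent n0 fail=0; on 'b' 0 → fail=0;  out ∅∪∅=∅
  n7('c'): parent n0 fail=0; on 'c' 0 → fail=0;  out ∅∪∅=∅
  n11('a'): parent n0 fail=0; on 'a' 0 → fail=0;  out {5}∪∅={5}
  n2('bd'): parent n1 fail=0; on 'd' 0 → fail=0;  out {2}∪∅={2}
  n6('ba'): parent n1 fail=0; on 'a' 0 → fail=11;  out {1}∪{5}={1,5}
  n8('ca'): parent n7 fail=0; on 'a' 0 → fail=11;  out {3}∪{5}={3,5}
  n9('cd'): parent n7 fail=0; on 'd' 0 → fail=0;  out ∅∪∅=∅
  n3('bdb'): parent n2 fail=0; on 'b' 0 → fail=1;  out ∅∪∅=∅
  n10('cdc'): parent n9 fail=0; on 'c' 0 → fail=7;  out {4}∪∅={4}
  n4('bdba'): parent n3 fail=1; on 'a' 1 → fail=6;  out ∅∪{1,5}={1,5}
  n5('bdbab'): parent n4 fail=6; on 'b' 6→11→0 → fail=1;  out {0}∪∅={0}

Run:
[0] read 'b'  n0⇒n1
[1] read 'a'  n1⇒n6  → match P1@[0:1],P5@[1:1]
[2] read 'c'  n6⇒n7 ·f
[3] read 'c'  n7⇒n7 ·f
[4] read 'd'  n7⇒n9
[5] read 'c'  n9⇒n10  → match P4@[3:5]
[6] read 'b'  n10⇒n1 ·f
[7] read 'd'  n1⇒n2  → match P2@[6:7]
[8] read 'b'  n2⇒n3
[9] read 'a'  n3⇒n4  → match P1@[8:9],P5@[9:9]
[10] read 'b'  n4⇒n5  → match P0@[6:10]
[11] read 'd'  n5⇒n2 ·f  → match P2@[10:11]
[12] read 'b'  n2⇒n3
[13] read 'a'  n3⇒n4  → match P1@[12:13],P5@[13:13]
[14] read 'b'  n4⇒n5  → match P0@[10:14]
[15] read 'a'  n5⇒n6 ·f  → match P1@[14:15],P5@[15:15]
[16] read 'c'  n6⇒n7 ·f
[17] read 'a'  n7⇒n8  → match P3@[16:17],P5@[17:17]
[18] read 'c'  n8⇒n7 ·f
[19] read 'b'  n7⇒n1 ·f
[20] read 'c'  n1⇒n7 ·f
[21] read 'd'  n7⇒n9
[22] read 'c'  n9⇒n10  → match P4@[20:22]
[23] read 'a'  n10⇒n8 ·f  → match P3@[22:23],P5@[23:23]
[24] read 'a'  n8⇒n11 ·f  → match P5@[24:24]
[25] read 'c'  n11⇒n7 ·f
[26] read 'a'  n7⇒n8  → match P3@[25:26],P5@[26:26]
[27] read 'b'  n8⇒n1 ·f
[28] read 'd'  n1⇒n2  → match P2@[27:28]
[29] read 'b'  n2⇒n3
[30] read 'a'  n3⇒n4  → match P1@[29:30],P5@[30:30]
[31] read 'b'  n4⇒n5  → match P0@[27:31]
[32] read 'd'  n5⇒n2 ·f  → match P2@[31:32]
[33] read 'a'  n2⇒n11 ·f  → match P5@[33:33]
[34] read 'c'  n11⇒n7 ·f
[35] read 'b'  n7⇒n1 ·f

Result: [[1,1],[1,5],[5,4],[7,2],[9,1],[9,5],[10,0],[11,2],[13,1],[13,5],[14,0],[15,1],[15,5],[17,3],[17,5],[22,4],[23,3],[23,5],[24,5],[26,3],[26,5],[28,2],[30,1],[30,5],[31,0],[32,2],[33,5]]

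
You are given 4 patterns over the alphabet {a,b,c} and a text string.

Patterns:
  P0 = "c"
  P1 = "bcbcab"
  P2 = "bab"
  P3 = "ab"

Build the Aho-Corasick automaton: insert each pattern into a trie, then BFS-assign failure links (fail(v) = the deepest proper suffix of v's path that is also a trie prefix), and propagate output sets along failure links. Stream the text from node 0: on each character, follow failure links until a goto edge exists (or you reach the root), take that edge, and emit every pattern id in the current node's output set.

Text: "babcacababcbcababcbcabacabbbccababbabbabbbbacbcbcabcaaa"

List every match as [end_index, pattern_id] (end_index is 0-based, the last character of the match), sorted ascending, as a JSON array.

Construct AC machine:
Trie nodes:
  0='ε' goto a→10 b→2 c→1
  1='c' goto ·  ←P0
  2='b' goto a→8 c→3
  3='bc' goto b→4
  4='bcb' goto c→5
  5='bcbc' goto a→6
  6='bcbca' goto b→7
  7='bcbcab' goto ·  ←P1
  8='ba' goto b→9
  9='bab' goto ·  ←P2
  10='a' goto b→11
  11='ab' goto ·  ←P3

Failure links (BFS by depth):
  n1('c'): parent n0 fail=0; on 'c' 0 → fail=0;  out {0}∪∅={0}
  n2('b'): parent n0 fail=0; on 'b' 0 → fail=0;  out ∅∪∅=∅
  n10('a'): parent n0 fail=0; on 'a' 0 → fail=0;  out ∅∪∅=∅
  n3('bc'): parent n2 fail=0; on 'c' 0 → fail=1;  out ∅∪{0}={0}
  n8('ba'): parent n2 fail=0; on 'a' 0 → fail=10;  out ∅∪∅=∅
  n11('ab'): parent n10 fail=0; on 'b' 0 → fail=2;  out {3}∪∅={3}
  n4('bcb'): parent n3 fail=1; on 'b' 1→0 → fail=2;  out ∅∪∅=∅
  n9('bab'): parent n8 fail=10; on 'b' 10 → fail=11;  out {2}∪{3}={2,3}
  n5('bcbc'): parent n4 fail=2; on 'c' 2 → fail=3;  out ∅∪{0}={0}
  n6('bcbca'): parent n5 fail=3; on 'a' 3→1→0 → fail=10;  out ∅∪∅=∅
  n7('bcbcab'): parent n6 fail=10; on 'b' 10 → fail=11;  out {1}∪{3}={1,3}

Scan:
pos 0 'b': at 2
pos 1 'a': at 8
pos 2 'b': at 9  ** P2@[0:2],P3@[1:2]
pos 3 'c': at 3 (fail-walked)  ** P0@[3:3]
pos 4 'a': at 10 (fail-walked)
pos 5 'c': at 1 (fail-walked)  ** P0@[5:5]
pos 6 'a': at 10 (fail-walked)
pos 7 'b': at 11  ** P3@[6:7]
pos 8 'a': at 8 (fail-walked)
pos 9 'b': at 9  ** P2@[7:9],P3@[8:9]
pos 10 'c': at 3 (fail-walked)  ** P0@[10:10]
pos 11 'b': at 4
pos 12 'c': at 5  ** P0@[12:12]
pos 13 'a': at 6
pos 14 'b': at 7  ** P1@[9:14],P3@[13:14]
pos 15 'a': at 8 (fail-walked)
pos 16 'b': at 9  ** P2@[14:16],P3@[15:16]
pos 17 'c': at 3 (fail-walked)  ** P0@[17:17]
pos 18 'b': at 4
pos 19 'c': at 5  ** P0@[19:19]
pos 20 'a': at 6
pos 21 'b': at 7  ** P1@[16:21],P3@[20:21]
pos 22 'a': at 8 (fail-walked)
pos 23 'c': at 1 (fail-walked)  ** P0@[23:23]
pos 24 'a': at 10 (fail-walked)
pos 25 'b': at 11  ** P3@[24:25]
pos 26 'b': at 2 (fail-walked)
pos 27 'b': at 2 (fail-walked)
pos 28 'c': at 3  ** P0@[28:28]
pos 29 'c': at 1 (fail-walked)  ** P0@[29:29]
pos 30 'a': at 10 (fail-walked)
pos 31 'b': at 11  ** P3@[30:31]
pos 32 'a': at 8 (fail-walked)
pos 33 'b': at 9  ** P2@[31:33],P3@[32:33]
pos 34 'b': at 2 (fail-walked)
pos 35 'a': at 8
pos 36 'b': at 9  ** P2@[34:36],P3@[35:36]
pos 37 'b': at 2 (fail-walked)
pos 38 'a': at 8
pos 39 'b': at 9  ** P2@[37:39],P3@[38:39]
pos 40 'b': at 2 (fail-walked)
pos 41 'b': at 2 (fail-walked)
pos 42 'b': at 2 (fail-walked)
pos 43 'a': at 8
pos 44 'c': at 1 (fail-walked)  ** P0@[44:44]
pos 45 'b': at 2 (fail-walked)
pos 46 'c': at 3  ** P0@[46:46]
pos 47 'b': at 4
pos 48 'c': at 5  ** P0@[48:48]
pos 49 'a': at 6
pos 50 'b': at 7  ** P1@[45:50],P3@[49:50]
pos 51 'c': at 3 (fail-walked)  ** P0@[51:51]
pos 52 'a': at 10 (fail-walked)
pos 53 'a': at 10 (fail-walked)
pos 54 'a': at 10 (fail-walked)

Matches: [[2,2],[2,3],[3,0],[5,0],[7,3],[9,2],[9,3],[10,0],[12,0],[14,1],[14,3],[16,2],[16,3],[17,0],[19,0],[21,1],[21,3],[23,0],[25,3],[28,0],[29,0],[31,3],[33,2],[33,3],[36,2],[36,3],[39,2],[39,3],[44,0],[46,0],[48,0],[50,1],[50,3],[51,0]]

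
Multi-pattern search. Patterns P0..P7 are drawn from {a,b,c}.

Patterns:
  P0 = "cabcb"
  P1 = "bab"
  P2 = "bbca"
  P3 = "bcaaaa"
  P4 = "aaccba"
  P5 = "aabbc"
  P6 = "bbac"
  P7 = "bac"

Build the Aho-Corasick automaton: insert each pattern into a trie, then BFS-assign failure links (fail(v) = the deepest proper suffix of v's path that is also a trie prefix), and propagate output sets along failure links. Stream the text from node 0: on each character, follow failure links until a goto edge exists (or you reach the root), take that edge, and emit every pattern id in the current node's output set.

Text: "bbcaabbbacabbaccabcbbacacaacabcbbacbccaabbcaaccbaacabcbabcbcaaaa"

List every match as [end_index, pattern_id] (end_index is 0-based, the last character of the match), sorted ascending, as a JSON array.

Construct AC machine:
Trie nodes:
  n0 'ε': a→17 b→6 c→1
  n1 'c': a→2
  n2 'ca': b→3
  n3 'cab': c→4
  n4 'cabc': b→5
  n5 'cabcb': ·  [P0 ends]
  n6 'b': a→7 b→9 c→12
  n7 'ba': b→8 c→28
  n8 'bab': ·  [P1 ends]
  n9 'bb': a→26 c→10
  n10 'bbc': a→11
  n11 'bbca': ·  [P2 ends]
  n12 'bc': a→13
  n13 'bca': a→14
  n14 'bcaa': a→15
  n15 'bcaaa': a→16
  n16 'bcaaaa': ·  [P3 ends]
  n17 'a': a→18
  n18 'aa': b→23 c→19
  n19 'aac': c→20
  n20 'aacc': b→21
  n21 'aaccb': a→22
  n22 'aaccba': ·  [P4 ends]
  n23 'aab': b→24
  n24 'aabb': c→25
  n25 'aabbc': ·  [P5 ends]
  n26 'bba': c→27
  n27 'bbac': ·  [P6 ends]
  n28 'bac': ·  [P7 ends]

Failure links (BFS by depth):
  n1('c'): parent n0 fail=0; on 'c' 0 → fail=0;  out ∅∪∅=∅
  n6('b'): parent n0 fail=0; on 'b' 0 → fail=0;  out ∅∪∅=∅
  n17('a'): parent n0 fail=0; on 'a' 0 → fail=0;  out ∅∪∅=∅
  n2('ca'): parent n1 fail=0; on 'a' 0 → fail=17;  out ∅∪∅=∅
  n7('ba'): parent n6 fail=0; on 'a' 0 → fail=17;  out ∅∪∅=∅
  n9('bb'): parent n6 fail=0; on 'b' 0 → fail=6;  out ∅∪∅=∅
  n12('bc'): parent n6 fail=0; on 'c' 0 → fail=1;  out ∅∪∅=∅
  n18('aa'): parent n17 fail=0; on 'a' 0 → fail=17;  out ∅∪∅=∅
  n3('cab'): parent n2 fail=17; on 'b' 17→0 → fail=6;  out ∅∪∅=∅
  n8('bab'): parent n7 fail=17; on 'b' 17→0 → fail=6;  out {1}∪∅={1}
  n10('bbc'): parent n9 fail=6; on 'c' 6 → fail=12;  out ∅∪∅=∅
  n13('bca'): parent n12 fail=1; on 'a' 1 → fail=2;  out ∅∪∅=∅
  n19('aac'): parent n18 fail=17; on 'c' 17→0 → fail=1;  out ∅∪∅=∅
  n23('aab'): parent n18 fail=17; on 'b' 17→0 → fail=6;  out ∅∪∅=∅
  n26('bba'): parent n9 fail=6; on 'a' 6 → fail=7;  out ∅∪∅=∅
  n28('bac'): parent n7 fail=17; on 'c' 17→0 → fail=1;  out {7}∪∅={7}
  n4('cabc'): parent n3 fail=6; on 'c' 6 → fail=12;  out ∅∪∅=∅
  n11('bbca'): parent n10 fail=12; on 'a' 12 → fail=13;  out {2}∪∅={2}
  n14('bcaa'): parent n13 fail=2; on 'a' 2→17 → fail=18;  out ∅∪∅=∅
  n20('aacc'): parent n19 fail=1; on 'c' 1→0 → fail=1;  out ∅∪∅=∅
  n24('aabb'): parent n23 fail=6; on 'b' 6 → fail=9;  out ∅∪∅=∅
  n27('bbac'): parent n26 fail=7; on 'c' 7 → fail=28;  out {6}∪{7}={6,7}
  n5('cabcb'): parent n4 fail=12; on 'b' 12→1→0 → fail=6;  out {0}∪∅={0}
  n15('bcaaa'): parent n14 fail=18; on 'a' 18→17 → fail=18;  out ∅∪∅=∅
  n21('aaccb'): parent n20 fail=1; on 'b' 1→0 → fail=6;  out ∅∪∅=∅
  n25('aabbc'): parent n24 fail=9; on 'c' 9 → fail=10;  out {5}∪∅={5}
  n16('bcaaaa'): parent n15 fail=18; on 'a' 18→17 → fail=18;  out {3}∪∅={3}
  n22('aaccba'): parent n21 fail=6; on 'a' 6 → fail=7;  out {4}∪∅={4}

Text stream:
i=0 'b': node 0→6
i=1 'b': node 6→9
i=2 'c': node 9→10
i=3 'a': node 10→11  emit P2@[0:3]
i=4 'a': node 11→14 (via fail)
i=5 'b': node 14→23 (via fail)
i=6 'b': node 23→24
i=7 'b': node 24→9 (via fail)
i=8 'a': node 9→26
i=9 'c': node 26→27  emit P6@[6:9],P7@[7:9]
i=10 'a': node 27→2 (via fail)
i=11 'b': node 2→3
i=12 'b': node 3→9 (via fail)
i=13 'a': node 9→26
i=14 'c': node 26→27  emit P6@[11:14],P7@[12:14]
i=15 'c': node 27→1 (via fail)
i=16 'a': node 1→2
i=17 'b': node 2→3
i=18 'c': node 3→4
i=19 'b': node 4→5  emit P0@[15:19]
i=20 'b': node 5→9 (via fail)
i=21 'a': node 9→26
i=22 'c': node 26→27  emit P6@[19:22],P7@[20:22]
i=23 'a': node 27→2 (via fail)
i=24 'c': node 2→1 (via fail)
i=25 'a': node 1→2
i=26 'a': node 2→18 (via fail)
i=27 'c': node 18→19
i=28 'a': node 19→2 (via fail)
i=29 'b': node 2→3
i=30 'c': node 3→4
i=31 'b': node 4→5  emit P0@[27:31]
i=32 'b': node 5→9 (via fail)
i=33 'a': node 9→26
i=34 'c': node 26→27  emit P6@[31:34],P7@[32:34]
i=35 'b': node 27→6 (via fail)
i=36 'c': node 6→12
i=37 'c': node 12→1 (via fail)
i=38 'a': node 1→2
i=39 'a': node 2→18 (via fail)
i=40 'b': node 18→23
i=41 'b': node 23→24
i=42 'c': node 24→25  emit P5@[38:42]
i=43 'a': node 25→11 (via fail)  emit P2@[40:43]
i=44 'a': node 11→14 (via fail)
i=45 'c': node 14→19 (via fail)
i=46 'c': node 19→20
i=47 'b': node 20→21
i=48 'a': node 21→22  emit P4@[43:48]
i=49 'a': node 22→18 (via fail)
i=50 'c': node 18→19
i=51 'a': node 19→2 (via fail)
i=52 'b': node 2→3
i=53 'c': node 3→4
i=54 'b': node 4→5  emit P0@[50:54]
i=55 'a': node 5→7 (via fail)
i=56 'b': node 7→8  emit P1@[54:56]
i=57 'c': node 8→12 (via fail)
i=58 'b': node 12→6 (via fail)
i=59 'c': node 6→12
i=60 'a': node 12→13
i=61 'a': node 13→14
i=62 'a': node 14→15
i=63 'a': node 15→16  emit P3@[58:63]

Result: [[3,2],[9,6],[9,7],[14,6],[14,7],[19,0],[22,6],[22,7],[31,0],[34,6],[34,7],[42,5],[43,2],[48,4],[54,0],[56,1],[63,3]]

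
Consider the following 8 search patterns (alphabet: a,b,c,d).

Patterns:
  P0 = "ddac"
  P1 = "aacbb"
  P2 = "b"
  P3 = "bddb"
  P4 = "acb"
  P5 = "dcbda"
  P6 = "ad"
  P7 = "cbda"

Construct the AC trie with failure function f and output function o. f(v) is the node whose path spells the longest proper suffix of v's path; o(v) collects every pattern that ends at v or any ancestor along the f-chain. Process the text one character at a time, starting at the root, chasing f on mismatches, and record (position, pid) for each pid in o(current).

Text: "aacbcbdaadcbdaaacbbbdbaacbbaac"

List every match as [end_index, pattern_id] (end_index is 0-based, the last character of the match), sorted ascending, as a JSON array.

Construct AC machine:
Trie (insert patterns):
  n0 'ε': a→5 b→10 c→21 d→1
  n1 'd': c→16 d→2
  n2 'dd': a→3
  n3 'dda': c→4
  n4 'ddac': ·  [P0 ends]
  n5 'a': a→6 c→14 d→20
  n6 'aa': c→7
  n7 'aac': b→8
  n8 'aacb': b→9
  n9 'aacbb': ·  [P1 ends]
  n10 'b': d→11  [P2 ends]
  n11 'bd': d→12
  n12 'bdd': b→13
  n13 'bddb': ·  [P3 ends]
  n14 'ac': b→15
  n15 'acb': ·  [P4 ends]
  n16 'dc': b→17
  n17 'dcb': d→18
  n18 'dcbd': a→19
  n19 'dcbda': ·  [P5 ends]
  n20 'ad': ·  [P6 ends]
  n21 'c': b→22
  n22 'cb': d→23
  n23 'cbd': a→24
  n24 'cbda': ·  [P7 ends]

Failure links (BFS by depth):
  n1('d'): parent n0 fail=0; on 'd' 0 → fail=0;  out ∅∪∅=∅
  n5('a'): parent n0 fail=0; on 'a' 0 → fail=0;  out ∅∪∅=∅
  n10('b'): parent n0 fail=0; on 'b' 0 → fail=0;  out {2}∪∅={2}
  n21('c'): parent n0 fail=0; on 'c' 0 → fail=0;  out ∅∪∅=∅
  n2('dd'): parent n1 fail=0; on 'd' 0 → fail=1;  out ∅∪∅=∅
  n6('aa'): parent n5 fail=0; on 'a' 0 → fail=5;  out ∅∪∅=∅
  n11('bd'): parent n10 fail=0; on 'd' 0 → fail=1;  out ∅∪∅=∅
  n14('ac'): parent n5 fail=0; on 'c' 0 → fail=21;  out ∅∪∅=∅
  n16('dc'): parent n1 fail=0; on 'c' 0 → fail=21;  out ∅∪∅=∅
  n20('ad'): parent n5 fail=0; on 'd' 0 → fail=1;  out {6}∪∅={6}
  n22('cb'): parent n21 fail=0; on 'b' 0 → fail=10;  out ∅∪{2}={2}
  n3('dda'): parent n2 fail=1; on 'a' 1→0 → fail=5;  out ∅∪∅=∅
  n7('aac'): parent n6 fail=5; on 'c' 5 → fail=14;  out ∅∪∅=∅
  n12('bdd'): parent n11 fail=1; on 'd' 1 → fail=2;  out ∅∪∅=∅
  n15('acb'): parent n14 fail=21; on 'b' 21 → fail=22;  out {4}∪{2}={2,4}
  n17('dcb'): parent n16 fail=21; on 'b' 21 → fail=22;  out ∅∪{2}={2}
  n23('cbd'): parent n22 fail=10; on 'd' 10 → fail=11;  out ∅∪∅=∅
  n4('ddac'): parent n3 fail=5; on 'c' 5 → fail=14;  out {0}∪∅={0}
  n8('aacb'): parent n7 fail=14; on 'b' 14 → fail=15;  out ∅∪{2,4}={2,4}
  n13('bddb'): parent n12 fail=2; on 'b' 2→1→0 → fail=10;  out {3}∪{2}={2,3}
  n18('dcbd'): parent n17 fail=22; on 'd' 22 → fail=23;  out ∅∪∅=∅
  n24('cbda'): parent n23 fail=11; on 'a' 11→1→0 → fail=5;  out {7}∪∅={7}
  n9('aacbb'): parent n8 fail=15; on 'b' 15→22→10→0 → fail=10;  out {1}∪{2}={1,2}
  n19('dcbda'): parent n18 fail=23; on 'a' 23 → fail=24;  out {5}∪{7}={5,7}

Run:
i=0 'a': node 0→5
i=1 'a': node 5→6
i=2 'c': node 6→7
i=3 'b': node 7→8  ** P2@[3:3],P4@[1:3]
i=4 'c': node 8→21 (fail-walked)
i=5 'b': node 21→22  ** P2@[5:5]
i=6 'd': node 22→23
i=7 'a': node 23→24  ** P7@[4:7]
i=8 'a': node 24→6 (fail-walked)
i=9 'd': node 6→20 (fail-walked)  ** P6@[8:9]
i=10 'c': node 20→16 (fail-walked)
i=11 'b': node 16→17  ** P2@[11:11]
i=12 'd': node 17→18
i=13 'a': node 18→19  ** P5@[9:13],P7@[10:13]
i=14 'a': node 19→6 (fail-walked)
i=15 'a': node 6→6 (fail-walked)
i=16 'c': node 6→7
i=17 'b': node 7→8  ** P2@[17:17],P4@[15:17]
i=18 'b': node 8→9  ** P1@[14:18],P2@[18:18]
i=19 'b': node 9→10 (fail-walked)  ** P2@[19:19]
i=20 'd': node 10→11
i=21 'b': node 11→10 (fail-walked)  ** P2@[21:21]
i=22 'a': node 10→5 (fail-walked)
i=23 'a': node 5→6
i=24 'c': node 6→7
i=25 'b': node 7→8  ** P2@[25:25],P4@[23:25]
i=26 'b': node 8→9  ** P1@[22:26],P2@[26:26]
i=27 'a': node 9→5 (fail-walked)
i=28 'a': node 5→6
i=29 'c': node 6→7

Result: [[3,2],[3,4],[5,2],[7,7],[9,6],[11,2],[13,5],[13,7],[17,2],[17,4],[18,1],[18,2],[19,2],[21,2],[25,2],[25,4],[26,1],[26,2]]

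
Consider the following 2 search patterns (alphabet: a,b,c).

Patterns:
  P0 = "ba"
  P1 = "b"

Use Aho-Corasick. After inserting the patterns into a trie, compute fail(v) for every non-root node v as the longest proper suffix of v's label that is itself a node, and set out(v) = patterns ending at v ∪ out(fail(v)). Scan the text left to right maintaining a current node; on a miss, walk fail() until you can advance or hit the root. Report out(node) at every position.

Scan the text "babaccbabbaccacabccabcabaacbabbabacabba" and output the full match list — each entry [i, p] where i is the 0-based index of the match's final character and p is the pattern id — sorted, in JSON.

Build:
Trie nodes:
  n0 'ε': b→1
  n1 'b': a→2  [P1 ends]
  n2 'ba': ·  [P0 ends]

Failure links (BFS by depth):
  fail(1) 'b': from fail(0)=0 chase 'b': 0 ⇒ 0;  out={1}∪out(0)={1}
  fail(2) 'ba': from fail(1)=0 chase 'a': 0 ⇒ 0;  out={0}∪out(0)={0}

Text stream:
[0] read 'b'  n0⇒n1  ** P1@[0:0]
[1] read 'a'  n1⇒n2  ** P0@[0:1]
[2] read 'b'  n2⇒n1 ·f  ** P1@[2:2]
[3] read 'a'  n1⇒n2  ** P0@[2:3]
[4] read 'c'  n2⇒n0 ·f
[5] read 'c'  n0⇒n0
[6] read 'b'  n0⇒n1  ** P1@[6:6]
[7] read 'a'  n1⇒n2  ** P0@[6:7]
[8] read 'b'  n2⇒n1 ·f  ** P1@[8:8]
[9] read 'b'  n1⇒n1 ·f  ** P1@[9:9]
[10] read 'a'  n1⇒n2  ** P0@[9:10]
[11] read 'c'  n2⇒n0 ·f
[12] read 'c'  n0⇒n0
[13] read 'a'  n0⇒n0
[14] read 'c'  n0⇒n0
[15] read 'a'  n0⇒n0
[16] read 'b'  n0⇒n1  ** P1@[16:16]
[17] read 'c'  n1⇒n0 ·f
[18] read 'c'  n0⇒n0
[19] read 'a'  n0⇒n0
[20] read 'b'  n0⇒n1  ** P1@[20:20]
[21] read 'c'  n1⇒n0 ·f
[22] read 'a'  n0⇒n0
[23] read 'b'  n0⇒n1  ** P1@[23:23]
[24] read 'a'  n1⇒n2  ** P0@[23:24]
[25] read 'a'  n2⇒n0 ·f
[26] read 'c'  n0⇒n0
[27] read 'b'  n0⇒n1  ** P1@[27:27]
[28] read 'a'  n1⇒n2  ** P0@[27:28]
[29] read 'b'  n2⇒n1 ·f  ** P1@[29:29]
[30] read 'b'  n1⇒n1 ·f  ** P1@[30:30]
[31] read 'a'  n1⇒n2  ** P0@[30:31]
[32] read 'b'  n2⇒n1 ·f  ** P1@[32:32]
[33] read 'a'  n1⇒n2  ** P0@[32:33]
[34] read 'c'  n2⇒n0 ·f
[35] read 'a'  n0⇒n0
[36] read 'b'  n0⇒n1  ** P1@[36:36]
[37] read 'b'  n1⇒n1 ·f  ** P1@[37:37]
[38] read 'a'  n1⇒n2  ** P0@[37:38]

Matches: [[0,1],[1,0],[2,1],[3,0],[6,1],[7,0],[8,1],[9,1],[10,0],[16,1],[20,1],[23,1],[24,0],[27,1],[28,0],[29,1],[30,1],[31,0],[32,1],[33,0],[36,1],[37,1],[38,0]]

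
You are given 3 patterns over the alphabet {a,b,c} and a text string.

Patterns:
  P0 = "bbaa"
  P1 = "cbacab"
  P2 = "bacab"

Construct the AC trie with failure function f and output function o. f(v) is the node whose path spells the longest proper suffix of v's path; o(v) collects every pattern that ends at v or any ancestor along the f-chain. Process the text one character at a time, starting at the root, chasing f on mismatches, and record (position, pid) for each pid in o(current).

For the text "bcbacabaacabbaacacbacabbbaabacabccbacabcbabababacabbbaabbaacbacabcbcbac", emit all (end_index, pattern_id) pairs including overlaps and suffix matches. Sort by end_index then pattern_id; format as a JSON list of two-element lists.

Construct AC machine:
Trie (insert patterns):
  n0 'ε': b→1 c→5
  n1 'b': a→11 b→2
  n2 'bb': a→3
  n3 'bba': a→4
  n4 'bbaa': ·  ←P0
  n5 'c': b→6
  n6 'cb': a→7
  n7 'cba': c→8
  n8 'cbac': a→9
  n9 'cbaca': b→10
  n10 'cbacab': ·  ←P1
  n11 'ba': c→12
  n12 'bac': a→13
  n13 'baca': b→14
  n14 'bacab': ·  ←P2

Failure links (BFS by depth):
  fail(1) 'b': from fail(0)=0 chase 'b': 0 ⇒ 0;  out=∅∪out(0)=∅
  fail(5) 'c': from fail(0)=0 chase 'c': 0 ⇒ 0;  out=∅∪out(0)=∅
  fail(2) 'bb': from fail(1)=0 chase 'b': 0 ⇒ 1;  out=∅∪out(1)=∅
  fail(6) 'cb': from fail(5)=0 chase 'b': 0 ⇒ 1;  out=∅∪out(1)=∅
  fail(11) 'ba': from fail(1)=0 chase 'a': 0 ⇒ 0;  out=∅∪out(0)=∅
  fail(3) 'bba': from fail(2)=1 chase 'a': 1 ⇒ 11;  out=∅∪out(11)=∅
  fail(7) 'cba': from fail(6)=1 chase 'a': 1 ⇒ 11;  out=∅∪out(11)=∅
  fail(12) 'bac': from fail(11)=0 chase 'c': 0 ⇒ 5;  out=∅∪out(5)=∅
  fail(4) 'bbaa': from fail(3)=11 chase 'a': 11→0 ⇒ 0;  out={0}∪out(0)={0}
  fail(8) 'cbac': from fail(7)=11 chase 'c': 11 ⇒ 12;  out=∅∪out(12)=∅
  fail(13) 'baca': from fail(12)=5 chase 'a': 5→0 ⇒ 0;  out=∅∪out(0)=∅
  fail(9) 'cbaca': from fail(8)=12 chase 'a': 12 ⇒ 13;  out=∅∪out(13)=∅
  fail(14) 'bacab': from fail(13)=0 chase 'b': 0 ⇒ 1;  out={2}∪out(1)={2}
  fail(10) 'cbacab': from fail(9)=13 chase 'b': 13 ⇒ 14;  out={1}∪out(14)={1,2}

Text stream:
pos 0 'b': at 1
pos 1 'c': at 5 ·f
pos 2 'b': at 6
pos 3 'a': at 7
pos 4 'c': at 8
pos 5 'a': at 9
pos 6 'b': at 10  ** P1@[1:6],P2@[2:6]
pos 7 'a': at 11 ·f
pos 8 'a': at 0 ·f
pos 9 'c': at 5
pos 10 'a': at 0 ·f
pos 11 'b': at 1
pos 12 'b': at 2
pos 13 'a': at 3
pos 14 'a': at 4  ** P0@[11:14]
pos 15 'c': at 5 ·f
pos 16 'a': at 0 ·f
pos 17 'c': at 5
pos 18 'b': at 6
pos 19 'a': at 7
pos 20 'c': at 8
pos 21 'a': at 9
pos 22 'b': at 10  ** P1@[17:22],P2@[18:22]
pos 23 'b': at 2 ·f
pos 24 'b': at 2 ·f
pos 25 'a': at 3
pos 26 'a': at 4  ** P0@[23:26]
pos 27 'b': at 1 ·f
pos 28 'a': at 11
pos 29 'c': at 12
pos 30 'a': at 13
pos 31 'b': at 14  ** P2@[27:31]
pos 32 'c': at 5 ·f
pos 33 'c': at 5 ·f
pos 34 'b': at 6
pos 35 'a': at 7
pos 36 'c': at 8
pos 37 'a': at 9
pos 38 'b': at 10  ** P1@[33:38],P2@[34:38]
pos 39 'c': at 5 ·f
pos 40 'b': at 6
pos 41 'a': at 7
pos 42 'b': at 1 ·f
pos 43 'a': at 11
pos 44 'b': at 1 ·f
pos 45 'a': at 11
pos 46 'b': at 1 ·f
pos 47 'a': at 11
pos 48 'c': at 12
pos 49 'a': at 13
pos 50 'b': at 14  ** P2@[46:50]
pos 51 'b': at 2 ·f
pos 52 'b': at 2 ·f
pos 53 'a': at 3
pos 54 'a': at 4  ** P0@[51:54]
pos 55 'b': at 1 ·f
pos 56 'b': at 2
pos 57 'a': at 3
pos 58 'a': at 4  ** P0@[55:58]
pos 59 'c': at 5 ·f
pos 60 'b': at 6
pos 61 'a': at 7
pos 62 'c': at 8
pos 63 'a': at 9
pos 64 'b': at 10  ** P1@[59:64],P2@[60:64]
pos 65 'c': at 5 ·f
pos 66 'b': at 6
pos 67 'c': at 5 ·f
pos 68 'b': at 6
pos 69 'a': at 7
pos 70 'c': at 8

Result: [[6,1],[6,2],[14,0],[22,1],[22,2],[26,0],[31,2],[38,1],[38,2],[50,2],[54,0],[58,0],[64,1],[64,2]]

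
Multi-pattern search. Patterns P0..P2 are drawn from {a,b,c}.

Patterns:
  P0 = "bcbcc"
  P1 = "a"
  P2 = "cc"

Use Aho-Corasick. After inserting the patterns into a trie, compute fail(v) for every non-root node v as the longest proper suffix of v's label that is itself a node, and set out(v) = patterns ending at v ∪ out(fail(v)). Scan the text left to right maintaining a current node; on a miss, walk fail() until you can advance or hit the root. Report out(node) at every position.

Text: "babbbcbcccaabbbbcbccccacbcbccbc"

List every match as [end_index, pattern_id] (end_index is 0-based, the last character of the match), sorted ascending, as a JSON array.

Construct AC machine:
Trie (insert patterns):
  n0 'ε': a→6 b→1 c→7
  n1 'b': c→2
  n2 'bc': b→3
  n3 'bcb': c→4
  n4 'bcbc': c→5
  n5 'bcbcc': ·  [P0 ends]
  n6 'a': ·  [P1 ends]
  n7 'c': c→8
  n8 'cc': ·  [P2 ends]

BFS fail/out derivation:
  n1('b'): parent n0 fail=0; on 'b' 0 → fail=0;  out ∅∪∅=∅
  n6('a'): parent n0 fail=0; on 'a' 0 → fail=0;  out {1}∪∅={1}
  n7('c'): parent n0 fail=0; on 'c' 0 → fail=0;  out ∅∪∅=∅
  n2('bc'): parent n1 fail=0; on 'c' 0 → fail=7;  out ∅∪∅=∅
  n8('cc'): parent n7 fail=0; on 'c' 0 → fail=7;  out {2}∪∅={2}
  n3('bcb'): parent n2 fail=7; on 'b' 7→0 → fail=1;  out ∅∪∅=∅
  n4('bcbc'): parent n3 fail=1; on 'c' 1 → fail=2;  out ∅∪∅=∅
  n5('bcbcc'): parent n4 fail=2; on 'c' 2→7 → fail=8;  out {0}∪{2}={0,2}

Run:
[0] read 'b'  n0⇒n1
[1] read 'a'  n1⇒n6 (fail-walked)  ** P1@[1:1]
[2] read 'b'  n6⇒n1 (fail-walked)
[3] read 'b'  n1⇒n1 (fail-walked)
[4] read 'b'  n1⇒n1 (fail-walked)
[5] read 'c'  n1⇒n2
[6] read 'b'  n2⇒n3
[7] read 'c'  n3⇒n4
[8] read 'c'  n4⇒n5  ** P0@[4:8],P2@[7:8]
[9] read 'c'  n5⇒n8 (fail-walked)  ** P2@[8:9]
[10] read 'a'  n8⇒n6 (fail-walked)  ** P1@[10:10]
[11] read 'a'  n6⇒n6 (fail-walked)  ** P1@[11:11]
[12] read 'b'  n6⇒n1 (fail-walked)
[13] read 'b'  n1⇒n1 (fail-walked)
[14] read 'b'  n1⇒n1 (fail-walked)
[15] read 'b'  n1⇒n1 (fail-walked)
[16] read 'c'  n1⇒n2
[17] read 'b'  n2⇒n3
[18] read 'c'  n3⇒n4
[19] read 'c'  n4⇒n5  ** P0@[15:19],P2@[18:19]
[20] read 'c'  n5⇒n8 (fail-walked)  ** P2@[19:20]
[21] read 'c'  n8⇒n8 (fail-walked)  ** P2@[20:21]
[22] read 'a'  n8⇒n6 (fail-walked)  ** P1@[22:22]
[23] read 'c'  n6⇒n7 (fail-walked)
[24] read 'b'  n7⇒n1 (fail-walked)
[25] read 'c'  n1⇒n2
[26] read 'b'  n2⇒n3
[27] read 'c'  n3⇒n4
[28] read 'c'  n4⇒n5  ** P0@[24:28],P2@[27:28]
[29] read 'b'  n5⇒n1 (fail-walked)
[30] read 'c'  n1⇒n2

All matches (sorted): [[1,1],[8,0],[8,2],[9,2],[10,1],[11,1],[19,0],[19,2],[20,2],[21,2],[22,1],[28,0],[28,2]]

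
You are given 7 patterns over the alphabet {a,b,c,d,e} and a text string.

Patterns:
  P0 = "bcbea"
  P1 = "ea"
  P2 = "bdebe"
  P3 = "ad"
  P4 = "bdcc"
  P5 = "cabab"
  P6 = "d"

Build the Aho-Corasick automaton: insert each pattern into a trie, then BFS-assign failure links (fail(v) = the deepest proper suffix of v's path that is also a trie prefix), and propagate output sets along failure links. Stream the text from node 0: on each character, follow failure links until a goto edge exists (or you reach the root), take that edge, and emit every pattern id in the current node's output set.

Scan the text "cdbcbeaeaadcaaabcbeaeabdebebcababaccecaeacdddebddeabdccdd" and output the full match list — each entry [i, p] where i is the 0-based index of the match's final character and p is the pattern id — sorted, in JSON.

Construct AC machine:
Trie (insert patterns):
  0='ε' goto a→12 b→1 c→16 d→21 e→6
  1='b' goto c→2 d→8
  2='bc' goto b→3
  3='bcb' goto e→4
  4='bcbe' goto a→5
  5='bcbea' goto ·  [P0 ends]
  6='e' goto a→7
  7='ea' goto ·  [P1 ends]
  8='bd' goto c→14 e→9
  9='bde' goto b→10
  10='bdeb' goto e→11
  11='bdebe' goto ·  [P2 ends]
  12='a' goto d→13
  13='ad' goto ·  [P3 ends]
  14='bdc' goto c→15
  15='bdcc' goto ·  [P4 ends]
  16='c' goto a→17
  17='ca' goto b→18
  18='cab' goto a→19
  19='caba' goto b→20
  20='cabab' goto ·  [P5 ends]
  21='d' goto ·  [P6 ends]

Failure links (BFS by depth):
  n1('b'): parent n0 fail=0; on 'b' 0 → fail=0;  out ∅∪∅=∅
  n6('e'): parent n0 fail=0; on 'e' 0 → fail=0;  out ∅∪∅=∅
  n12('a'): parent n0 fail=0; on 'a' 0 → fail=0;  out ∅∪∅=∅
  n16('c'): parent n0 fail=0; on 'c' 0 → fail=0;  out ∅∪∅=∅
  n21('d'): parent n0 fail=0; on 'd' 0 → fail=0;  out {6}∪∅={6}
  n2('bc'): parent n1 fail=0; on 'c' 0 → fail=16;  out ∅∪∅=∅
  n7('ea'): parent n6 fail=0; on 'a' 0 → fail=12;  out {1}∪∅={1}
  n8('bd'): parent n1 fail=0; on 'd' 0 → fail=21;  out ∅∪{6}={6}
  n13('ad'): parent n12 fail=0; on 'd' 0 → fail=21;  out {3}∪{6}={3,6}
  n17('ca'): parent n16 fail=0; on 'a' 0 → fail=12;  out ∅∪∅=∅
  n3('bcb'): parent n2 fail=16; on 'b' 16→0 → fail=1;  out ∅∪∅=∅
  n9('bde'): parent n8 fail=21; on 'e' 21→0 → fail=6;  out ∅∪∅=∅
  n14('bdc'): parent n8 fail=21; on 'c' 21→0 → fail=16;  out ∅∪∅=∅
  n18('cab'): parent n17 fail=12; on 'b' 12→0 → fail=1;  out ∅∪∅=∅
  n4('bcbe'): parent n3 fail=1; on 'e' 1→0 → fail=6;  out ∅∪∅=∅
  n10('bdeb'): parent n9 fail=6; on 'b' 6→0 → fail=1;  out ∅∪∅=∅
  n15('bdcc'): parent n14 fail=16; on 'c' 16→0 → fail=16;  out {4}∪∅={4}
  n19('caba'): parent n18 fail=1; on 'a' 1→0 → fail=12;  out ∅∪∅=∅
  n5('bcbea'): parent n4 fail=6; on 'a' 6 → fail=7;  out {0}∪{1}={0,1}
  n11('bdebe'): parent n10 fail=1; on 'e' 1→0 → fail=6;  out {2}∪∅={2}
  n20('cabab'): parent n19 fail=12; on 'b' 12→0 → fail=1;  out {5}∪∅={5}

Text stream:
[0] read 'c'  n0⇒n16
[1] read 'd'  n16⇒n21 (fail-walked)  ** P6@[1:1]
[2] read 'b'  n21⇒n1 (fail-walked)
[3] read 'c'  n1⇒n2
[4] read 'b'  n2⇒n3
[5] read 'e'  n3⇒n4
[6] read 'a'  n4⇒n5  ** P0@[2:6],P1@[5:6]
[7] read 'e'  n5⇒n6 (fail-walked)
[8] read 'a'  n6⇒n7  ** P1@[7:8]
[9] read 'a'  n7⇒n12 (fail-walked)
[10] read 'd'  n12⇒n13  ** P3@[9:10],P6@[10:10]
[11] read 'c'  n13⇒n16 (fail-walked)
[12] read 'a'  n16⇒n17
[13] read 'a'  n17⇒n12 (fail-walked)
[14] read 'a'  n12⇒n12 (fail-walked)
[15] read 'b'  n12⇒n1 (fail-walked)
[16] read 'c'  n1⇒n2
[17] read 'b'  n2⇒n3
[18] read 'e'  n3⇒n4
[19] read 'a'  n4⇒n5  ** P0@[15:19],P1@[18:19]
[20] read 'e'  n5⇒n6 (fail-walked)
[21] read 'a'  n6⇒n7  ** P1@[20:21]
[22] read 'b'  n7⇒n1 (fail-walked)
[23] read 'd'  n1⇒n8  ** P6@[23:23]
[24] read 'e'  n8⇒n9
[25] read 'b'  n9⇒n10
[26] read 'e'  n10⇒n11  ** P2@[22:26]
[27] read 'b'  n11⇒n1 (fail-walked)
[28] read 'c'  n1⇒n2
[29] read 'a'  n2⇒n17 (fail-walked)
[30] read 'b'  n17⇒n18
[31] read 'a'  n18⇒n19
[32] read 'b'  n19⇒n20  ** P5@[28:32]
[33] read 'a'  n20⇒n12 (fail-walked)
[34] read 'c'  n12⇒n16 (fail-walked)
[35] read 'c'  n16⇒n16 (fail-walked)
[36] read 'e'  n16⇒n6 (fail-walked)
[37] read 'c'  n6⇒n16 (fail-walked)
[38] read 'a'  n16⇒n17
[39] read 'e'  n17⇒n6 (fail-walked)
[40] read 'a'  n6⇒n7  ** P1@[39:40]
[41] read 'c'  n7⇒n16 (fail-walked)
[42] read 'd'  n16⇒n21 (fail-walked)  ** P6@[42:42]
[43] read 'd'  n21⇒n21 (fail-walked)  ** P6@[43:43]
[44] read 'd'  n21⇒n21 (fail-walked)  ** P6@[44:44]
[45] read 'e'  n21⇒n6 (fail-walked)
[46] read 'b'  n6⇒n1 (fail-walked)
[47] read 'd'  n1⇒n8  ** P6@[47:47]
[48] read 'd'  n8⇒n21 (fail-walked)  ** P6@[48:48]
[49] read 'e'  n21⇒n6 (fail-walked)
[50] read 'a'  n6⇒n7  ** P1@[49:50]
[51] read 'b'  n7⇒n1 (fail-walked)
[52] read 'd'  n1⇒n8  ** P6@[52:52]
[53] read 'c'  n8⇒n14
[54] read 'c'  n14⇒n15  ** P4@[51:54]
[55] read 'd'  n15⇒n21 (fail-walked)  ** P6@[55:55]
[56] read 'd'  n21⇒n21 (fail-walked)  ** P6@[56:56]

Matches: [[1,6],[6,0],[6,1],[8,1],[10,3],[10,6],[19,0],[19,1],[21,1],[23,6],[26,2],[32,5],[40,1],[42,6],[43,6],[44,6],[47,6],[48,6],[50,1],[52,6],[54,4],[55,6],[56,6]]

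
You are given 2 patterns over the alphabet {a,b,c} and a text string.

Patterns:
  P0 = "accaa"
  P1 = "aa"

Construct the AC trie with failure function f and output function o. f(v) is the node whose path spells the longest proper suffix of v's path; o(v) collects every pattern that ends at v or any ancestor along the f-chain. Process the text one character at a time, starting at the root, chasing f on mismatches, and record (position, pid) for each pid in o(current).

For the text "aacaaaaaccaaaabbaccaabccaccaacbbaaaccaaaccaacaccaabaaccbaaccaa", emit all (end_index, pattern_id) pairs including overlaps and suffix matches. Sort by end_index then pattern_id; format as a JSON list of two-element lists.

Build automaton:
Trie nodes:
  0='ε' goto a→1
  1='a' goto a→6 c→2
  2='ac' goto c→3
  3='acc' goto a→4
  4='acca' goto a→5
  5='accaa' goto ·  ←P0
  6='aa' goto ·  ←P1

Failure links (BFS by depth):
  n1('a'): parent n0 fail=0; on 'a' 0 → fail=0;  out ∅∪∅=∅
  n2('ac'): parent n1 fail=0; on 'c' 0 → fail=0;  out ∅∪∅=∅
  n6('aa'): parent n1 fail=0; on 'a' 0 → fail=1;  out {1}∪∅={1}
  n3('acc'): parent n2 fail=0; on 'c' 0 → fail=0;  out ∅∪∅=∅
  n4('acca'): parent n3 fail=0; on 'a' 0 → fail=1;  out ∅∪∅=∅
  n5('accaa'): parent n4 fail=1; on 'a' 1 → fail=6;  out {0}∪{1}={0,1}

Text stream:
i=0 'a': node 0→1
i=1 'a': node 1→6  ** P1@[0:1]
i=2 'c': node 6→2 ·f
i=3 'a': node 2→1 ·f
i=4 'a': node 1→6  ** P1@[3:4]
i=5 'a': node 6→6 ·f  ** P1@[4:5]
i=6 'a': node 6→6 ·f  ** P1@[5:6]
i=7 'a': node 6→6 ·f  ** P1@[6:7]
i=8 'c': node 6→2 ·f
i=9 'c': node 2→3
i=10 'a': node 3→4
i=11 'a': node 4→5  ** P0@[7:11],P1@[10:11]
i=12 'a': node 5→6 ·f  ** P1@[11:12]
i=13 'a': node 6→6 ·f  ** P1@[12:13]
i=14 'b': node 6→0 ·f
i=15 'b': node 0→0
i=16 'a': node 0→1
i=17 'c': node 1→2
i=18 'c': node 2→3
i=19 'a': node 3→4
i=20 'a': node 4→5  ** P0@[16:20],P1@[19:20]
i=21 'b': node 5→0 ·f
i=22 'c': node 0→0
i=23 'c': node 0→0
i=24 'a': node 0→1
i=25 'c': node 1→2
i=26 'c': node 2→3
i=27 'a': node 3→4
i=28 'a': node 4→5  ** P0@[24:28],P1@[27:28]
i=29 'c': node 5→2 ·f
i=30 'b': node 2→0 ·f
i=31 'b': node 0→0
i=32 'a': node 0→1
i=33 'a': node 1→6  ** P1@[32:33]
i=34 'a': node 6→6 ·f  ** P1@[33:34]
i=35 'c': node 6→2 ·f
i=36 'c': node 2→3
i=37 'a': node 3→4
i=38 'a': node 4→5  ** P0@[34:38],P1@[37:38]
i=39 'a': node 5→6 ·f  ** P1@[38:39]
i=40 'c': node 6→2 ·f
i=41 'c': node 2→3
i=42 'a': node 3→4
i=43 'a': node 4→5  ** P0@[39:43],P1@[42:43]
i=44 'c': node 5→2 ·f
i=45 'a': node 2→1 ·f
i=46 'c': node 1→2
i=47 'c': node 2→3
i=48 'a': node 3→4
i=49 'a': node 4→5  ** P0@[45:49],P1@[48:49]
i=50 'b': node 5→0 ·f
i=51 'a': node 0→1
i=52 'a': node 1→6  ** P1@[51:52]
i=53 'c': node 6→2 ·f
i=54 'c': node 2→3
i=55 'b': node 3→0 ·f
i=56 'a': node 0→1
i=57 'a': node 1→6  ** P1@[56:57]
i=58 'c': node 6→2 ·f
i=59 'c': node 2→3
i=60 'a': node 3→4
i=61 'a': node 4→5  ** P0@[57:61],P1@[60:61]

Matches: [[1,1],[4,1],[5,1],[6,1],[7,1],[11,0],[11,1],[12,1],[13,1],[20,0],[20,1],[28,0],[28,1],[33,1],[34,1],[38,0],[38,1],[39,1],[43,0],[43,1],[49,0],[49,1],[52,1],[57,1],[61,0],[61,1]]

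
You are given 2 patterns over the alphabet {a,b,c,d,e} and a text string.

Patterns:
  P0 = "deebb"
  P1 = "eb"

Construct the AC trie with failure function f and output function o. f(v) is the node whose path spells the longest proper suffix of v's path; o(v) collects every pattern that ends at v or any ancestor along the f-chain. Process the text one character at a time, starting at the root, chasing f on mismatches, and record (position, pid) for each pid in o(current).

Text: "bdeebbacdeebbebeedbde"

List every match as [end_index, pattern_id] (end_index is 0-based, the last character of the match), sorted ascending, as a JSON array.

Build automaton:
Trie nodes:
  0='ε' goto d→1 e→6
  1='d' goto e→2
  2='de' goto e→3
  3='dee' goto b→4
  4='deeb' goto b→5
  5='deebb' goto ·  [P0 ends]
  6='e' goto b→7
  7='eb' goto ·  [P1 ends]

Failure links (BFS by depth):
  fail(1) 'd': from fail(0)=0 chase 'd': 0 ⇒ 0;  out=∅∪out(0)=∅
  fail(6) 'e': from fail(0)=0 chase 'e': 0 ⇒ 0;  out=∅∪out(0)=∅
  fail(2) 'de': from fail(1)=0 chase 'e': 0 ⇒ 6;  out=∅∪out(6)=∅
  fail(7) 'eb': from fail(6)=0 chase 'b': 0 ⇒ 0;  out={1}∪out(0)={1}
  fail(3) 'dee': from fail(2)=6 chase 'e': 6→0 ⇒ 6;  out=∅∪out(6)=∅
  fail(4) 'deeb': from fail(3)=6 chase 'b': 6 ⇒ 7;  out=∅∪out(7)={1}
  fail(5) 'deebb': from fail(4)=7 chase 'b': 7→0 ⇒ 0;  out={0}∪out(0)={0}

Text stream:
[0] read 'b'  n0⇒n0
[1] read 'd'  n0⇒n1
[2] read 'e'  n1⇒n2
[3] read 'e'  n2⇒n3
[4] read 'b'  n3⇒n4  ** P1@[3:4]
[5] read 'b'  n4⇒n5  ** P0@[1:5]
[6] read 'a'  n5⇒n0 ·f
[7] read 'c'  n0⇒n0
[8] read 'd'  n0⇒n1
[9] read 'e'  n1⇒n2
[10] read 'e'  n2⇒n3
[11] read 'b'  n3⇒n4  ** P1@[10:11]
[12] read 'b'  n4⇒n5  ** P0@[8:12]
[13] read 'e'  n5⇒n6 ·f
[14] read 'b'  n6⇒n7  ** P1@[13:14]
[15] read 'e'  n7⇒n6 ·f
[16] read 'e'  n6⇒n6 ·f
[17] read 'd'  n6⇒n1 ·f
[18] read 'b'  n1⇒n0 ·f
[19] read 'd'  n0⇒n1
[20] read 'e'  n1⇒n2

All matches (sorted): [[4,1],[5,0],[11,1],[12,0],[14,1]]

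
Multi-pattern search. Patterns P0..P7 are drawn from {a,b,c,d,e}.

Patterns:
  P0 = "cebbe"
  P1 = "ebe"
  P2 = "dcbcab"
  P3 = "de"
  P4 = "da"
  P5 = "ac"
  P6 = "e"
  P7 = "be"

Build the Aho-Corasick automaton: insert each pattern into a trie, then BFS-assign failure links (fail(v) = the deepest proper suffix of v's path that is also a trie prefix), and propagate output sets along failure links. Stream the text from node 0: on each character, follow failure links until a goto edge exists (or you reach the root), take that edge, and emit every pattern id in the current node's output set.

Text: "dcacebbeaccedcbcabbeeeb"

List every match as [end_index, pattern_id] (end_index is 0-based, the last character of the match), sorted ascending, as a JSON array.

Build:
Trie (insert patterns):
  0='ε' goto a→17 b→19 c→1 d→9 e→6
  1='c' goto e→2
  2='ce' goto b→3
  3='ceb' goto b→4
  4='cebb' goto e→5
  5='cebbe' goto ·  [P0 ends]
  6='e' goto b→7  [P6 ends]
  7='eb' goto e→8
  8='ebe' goto ·  [P1 ends]
  9='d' goto a→16 c→10 e→15
  10='dc' goto b→11
  11='dcb' goto c→12
  12='dcbc' goto a→13
  13='dcbca' goto b→14
  14='dcbcab' goto ·  [P2 ends]
  15='de' goto ·  [P3 ends]
  16='da' goto ·  [P4 ends]
  17='a' goto c→18
  18='ac' goto ·  [P5 ends]
  19='b' goto e→20
  20='be' goto ·  [P7 ends]

Failure links (BFS by depth):
  n1('c'): parent n0 fail=0; on 'c' 0 → fail=0;  out ∅∪∅=∅
  n6('e'): parent n0 fail=0; on 'e' 0 → fail=0;  out {6}∪∅={6}
  n9('d'): parent n0 fail=0; on 'd' 0 → fail=0;  out ∅∪∅=∅
  n17('a'): parent n0 fail=0; on 'a' 0 → fail=0;  out ∅∪∅=∅
  n19('b'): parent n0 fail=0; on 'b' 0 → fail=0;  out ∅∪∅=∅
  n2('ce'): parent n1 fail=0; on 'e' 0 → fail=6;  out ∅∪{6}={6}
  n7('eb'): parent n6 fail=0; on 'b' 0 → fail=19;  out ∅∪∅=∅
  n10('dc'): parent n9 fail=0; on 'c' 0 → fail=1;  out ∅∪∅=∅
  n15('de'): parent n9 fail=0; on 'e' 0 → fail=6;  out {3}∪{6}={3,6}
  n16('da'): parent n9 fail=0; on 'a' 0 → fail=17;  out {4}∪∅={4}
  n18('ac'): parent n17 fail=0; on 'c' 0 → fail=1;  out {5}∪∅={5}
  n20('be'): parent n19 fail=0; on 'e' 0 → fail=6;  out {7}∪{6}={6,7}
  n3('ceb'): parent n2 fail=6; on 'b' 6 → fail=7;  out ∅∪∅=∅
  n8('ebe'): parent n7 fail=19; on 'e' 19 → fail=20;  out {1}∪{6,7}={1,6,7}
  n11('dcb'): parent n10 fail=1; on 'b' 1→0 → fail=19;  out ∅∪∅=∅
  n4('cebb'): parent n3 fail=7; on 'b' 7→19→0 → fail=19;  out ∅∪∅=∅
  n12('dcbc'): parent n11 fail=19; on 'c' 19→0 → fail=1;  out ∅∪∅=∅
  n5('cebbe'): parent n4 fail=19; on 'e' 19 → fail=20;  out {0}∪{6,7}={0,6,7}
  n13('dcbca'): parent n12 fail=1; on 'a' 1→0 → fail=17;  out ∅∪∅=∅
  n14('dcbcab'): parent n13 fail=17; on 'b' 17→0 → fail=19;  out {2}∪∅={2}

Run:
[0] read 'd'  n0⇒n9
[1] read 'c'  n9⇒n10
[2] read 'a'  n10⇒n17 (fail-walked)
[3] read 'c'  n17⇒n18  ** P5@[2:3]
[4] read 'e'  n18⇒n2 (fail-walked)  ** P6@[4:4]
[5] read 'b'  n2⇒n3
[6] read 'b'  n3⇒n4
[7] read 'e'  n4⇒n5  ** P0@[3:7],P6@[7:7],P7@[6:7]
[8] read 'a'  n5⇒n17 (fail-walked)
[9] read 'c'  n17⇒n18  ** P5@[8:9]
[10] read 'c'  n18⇒n1 (fail-walked)
[11] read 'e'  n1⇒n2  ** P6@[11:11]
[12] read 'd'  n2⇒n9 (fail-walked)
[13] read 'c'  n9⇒n10
[14] read 'b'  n10⇒n11
[15] read 'c'  n11⇒n12
[16] read 'a'  n12⇒n13
[17] read 'b'  n13⇒n14  ** P2@[12:17]
[18] read 'b'  n14⇒n19 (fail-walked)
[19] read 'e'  n19⇒n20  ** P6@[19:19],P7@[18:19]
[20] read 'e'  n20⇒n6 (fail-walked)  ** P6@[20:20]
[21] read 'e'  n6⇒n6 (fail-walked)  ** P6@[21:21]
[22] read 'b'  n6⇒n7

Matches: [[3,5],[4,6],[7,0],[7,6],[7,7],[9,5],[11,6],[17,2],[19,6],[19,7],[20,6],[21,6]]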